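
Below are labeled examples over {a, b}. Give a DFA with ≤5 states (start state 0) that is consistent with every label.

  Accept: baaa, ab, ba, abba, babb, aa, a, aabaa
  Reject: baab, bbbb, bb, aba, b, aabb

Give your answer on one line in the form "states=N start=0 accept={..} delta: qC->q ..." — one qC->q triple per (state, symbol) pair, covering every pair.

states=4 start=0 accept={1,2,3} delta: 0a->1 0b->0 1a->2 1b->3 2a->1 2b->0 3a->0 3b->1

Fold the examples into a partial DFA from state 0: repeatedly fix the first undefined (state, symbol) met by the shortest-then-alphabetical prefix, trying targets in increasing order and rejecting any under which an Accept and a Reject string meet in one state with the same remainder; add a state when all current targets are rejected. Accepting states are where Accept strings end.
a: 0a undefined. 0a->0: no, ab/b meet in 0 with "b" left. Open state 1: 0a->1.
b: 0b undefined. 0b->0: ok.
aa: 1a undefined. 1a->0: no, aa/baab meet in 0. 1a->1: no, ab/baab meet in 1 with "b" left. Open state 2: 1a->2.
ab: 1b undefined. 1b->0: no, ab/bbbb meet in 0. 1b->1: no, abba/aba meet in 2. 1b->2: no, baaa/aba meet in 2 with "a" left. Open state 3: 1b->3.
aab: 2b undefined. 2b->0: ok.
aba: 3a undefined. 3a->0: ok.
abb: 3b undefined. 3b->0: no, babb/baab meet in 0. 3b->1: ok.
baaa: 2a undefined. 2a->0: no, baaa/baab meet in 0. 2a->1: ok.
All examples now run through 4 states with every (state, symbol) defined. Accept strings end in {1,2,3}, Reject strings end in {0}; accept={1,2,3}.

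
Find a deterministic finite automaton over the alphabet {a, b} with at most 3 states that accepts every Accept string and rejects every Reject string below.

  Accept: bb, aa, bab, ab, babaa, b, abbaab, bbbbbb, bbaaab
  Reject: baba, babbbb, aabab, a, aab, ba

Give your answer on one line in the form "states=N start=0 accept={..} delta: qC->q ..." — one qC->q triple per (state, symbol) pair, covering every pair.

State merging on the prefix tree: take the shortest (then alphabetical) example prefix whose next move is undefined and point that move at state 0, else 1, else 2, ...; a target is out if some Accept/Reject pair would then sit in one state with the same input left (inseparable). If every existing state is out, open a new one.
a: 0a undefined. 0a->0: no, aa/a meet in 0. Open state 1: 0a->1.
b: 0b undefined. 0b->0: ok.
aa: 1a undefined. 1a->0: no, bb/aab meet in 0. 1a->1: no, aa/a meet in 1. Open state 2: 1a->2.
ab: 1b undefined. 1b->0: no, bb/babbbb meet in 0. 1b->1: no, aa/baba meet in 2. 1b->2: ok.
aab: 2b undefined. 2b->0: no, bb/babbbb meet in 0. 2b->1: ok.
baba: 2a undefined. 2a->0: no, bb/baba meet in 0. 2a->1: ok.
All examples now run through 3 states with every (state, symbol) defined. Accept strings end in {0,2}, Reject strings end in {1}; accept={0,2}.

states=3 start=0 accept={0,2} delta: 0a->1 0b->0 1a->2 1b->2 2a->1 2b->1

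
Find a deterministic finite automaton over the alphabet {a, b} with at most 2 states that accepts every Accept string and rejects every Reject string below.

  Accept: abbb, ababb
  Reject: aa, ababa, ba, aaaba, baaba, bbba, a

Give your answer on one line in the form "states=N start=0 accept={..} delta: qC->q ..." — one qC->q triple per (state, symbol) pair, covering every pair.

states=2 start=0 accept={1} delta: 0a->0 0b->1 1a->0 1b->1

Grow the machine one transition at a time. Run the examples from 0; the earliest place one falls off (shortest prefix, ties alphabetical) gets sent to the lowest-numbered state that keeps every Accept/Reject pair distinguishable — a pair clashes when both reach the same state with identical unread suffix — and to a fresh state only if none does.
a: 0a undefined. 0a->0: ok.
b: 0b undefined. 0b->0: no, abbb/aa meet in 0. Open state 1: 0b->1.
ba: 1a undefined. 1a->0: ok.
bb: 1b undefined. 1b->0: no, ababb/aa meet in 0. 1b->1: ok.
All examples now run through 2 states with every (state, symbol) defined. Accept strings end in {1}, Reject strings end in {0}; accept={1}.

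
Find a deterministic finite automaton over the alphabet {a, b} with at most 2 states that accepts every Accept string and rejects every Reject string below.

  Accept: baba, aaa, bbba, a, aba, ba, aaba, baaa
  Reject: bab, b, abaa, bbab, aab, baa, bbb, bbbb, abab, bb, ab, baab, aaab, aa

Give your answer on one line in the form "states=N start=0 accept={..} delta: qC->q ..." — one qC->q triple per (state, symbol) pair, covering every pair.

State merging on the prefix tree: take the shortest (then alphabetical) example prefix whose next move is undefined and point that move at state 0, else 1, else 2, ...; a target is out if some Accept/Reject pair would then sit in one state with the same input left (inseparable). If every existing state is out, open a new one.
a: 0a undefined. 0a->0: no, aaa/aa meet in 0. Open state 1: 0a->1.
b: 0b undefined. 0b->0: ok.
aa: 1a undefined. 1a->0: ok.
ab: 1b undefined. 1b->0: ok.
All examples now run through 2 states with every (state, symbol) defined. Accept strings end in {1}, Reject strings end in {0}; accept={1}.

states=2 start=0 accept={1} delta: 0a->1 0b->0 1a->0 1b->0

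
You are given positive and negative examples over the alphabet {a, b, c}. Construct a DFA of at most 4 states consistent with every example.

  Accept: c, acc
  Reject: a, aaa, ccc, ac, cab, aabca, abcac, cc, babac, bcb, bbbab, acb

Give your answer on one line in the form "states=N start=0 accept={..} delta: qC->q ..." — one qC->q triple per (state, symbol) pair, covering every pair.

states=3 start=0 accept={2} delta: 0a->1 0b->0 0c->2 1a->0 1b->0 1c->0 2a->1 2b->0 2c->1

Fold the examples into a partial DFA from state 0: repeatedly fix the first undefined (state, symbol) met by the shortest-then-alphabetical prefix, trying targets in increasing order and rejecting any under which an Accept and a Reject string meet in one state with the same remainder; add a state when all current targets are rejected. Accepting states are where Accept strings end.
a: 0a undefined. 0a->0: no, c/ac meet in 0 with "c" left. Open state 1: 0a->1.
b: 0b undefined. 0b->0: ok.
c: 0c undefined. 0c->0: no, c/ccc meet in 0. 0c->1: no, c/a meet in 1. Open state 2: 0c->2.
aa: 1a undefined. 1a->0: ok.
ab: 1b undefined. 1b->0: ok.
ac: 1c undefined. 1c->0: ok.
ca: 2a undefined. 2a->0: no, c/abcac meet in 2. 2a->1: ok.
cc: 2c undefined. 2c->0: no, c/ccc meet in 2. 2c->1: ok.
bcb: 2b undefined. 2b->0: ok.
All examples now run through 3 states with every (state, symbol) defined. Accept strings end in {2}, Reject strings end in {0,1}; accept={2}.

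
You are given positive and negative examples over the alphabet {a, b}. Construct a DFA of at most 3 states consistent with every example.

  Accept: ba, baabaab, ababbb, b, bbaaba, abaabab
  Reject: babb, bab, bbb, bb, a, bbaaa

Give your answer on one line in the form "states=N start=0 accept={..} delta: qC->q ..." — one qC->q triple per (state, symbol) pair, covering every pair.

Grow the machine one transition at a time. Run the examples from 0; the earliest place one falls off (shortest prefix, ties alphabetical) gets sent to the lowest-numbered state that keeps every Accept/Reject pair distinguishable — a pair clashes when both reach the same state with identical unread suffix — and to a fresh state only if none does.
a: 0a undefined. 0a->0: ok.
b: 0b undefined. 0b->0: no, ba/babb meet in 0. Open state 1: 0b->1.
ba: 1a undefined. 1a->0: no, ba/a meet in 0. 1a->1: ok.
bb: 1b undefined. 1b->0: no, ba/babb meet in 1. 1b->1: no, ba/babb meet in 1. Open state 2: 1b->2.
bba: 2a undefined. 2a->0: ok.
bbb: 2b undefined. 2b->0: ok.
All examples now run through 3 states with every (state, symbol) defined. Accept strings end in {1}, Reject strings end in {0,2}; accept={1}.

states=3 start=0 accept={1} delta: 0a->0 0b->1 1a->1 1b->2 2a->0 2b->0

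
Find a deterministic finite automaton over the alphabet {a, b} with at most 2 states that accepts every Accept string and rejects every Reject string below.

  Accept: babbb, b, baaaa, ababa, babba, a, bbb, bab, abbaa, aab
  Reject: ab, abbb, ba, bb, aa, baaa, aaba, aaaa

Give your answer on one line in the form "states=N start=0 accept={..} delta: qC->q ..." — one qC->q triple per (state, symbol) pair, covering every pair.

states=2 start=0 accept={1} delta: 0a->1 0b->1 1a->0 1b->0

State merging on the prefix tree: take the shortest (then alphabetical) example prefix whose next move is undefined and point that move at state 0, else 1, else 2, ...; a target is out if some Accept/Reject pair would then sit in one state with the same input left (inseparable). If every existing state is out, open a new one.
a: 0a undefined. 0a->0: no, b/ab meet in 0 with "b" left. Open state 1: 0a->1.
b: 0b undefined. 0b->0: no, babbb/abbb meet in 1 with "bbb" left. 0b->1: ok.
aa: 1a undefined. 1a->0: ok.
ab: 1b undefined. 1b->0: ok.
All examples now run through 2 states with every (state, symbol) defined. Accept strings end in {1}, Reject strings end in {0}; accept={1}.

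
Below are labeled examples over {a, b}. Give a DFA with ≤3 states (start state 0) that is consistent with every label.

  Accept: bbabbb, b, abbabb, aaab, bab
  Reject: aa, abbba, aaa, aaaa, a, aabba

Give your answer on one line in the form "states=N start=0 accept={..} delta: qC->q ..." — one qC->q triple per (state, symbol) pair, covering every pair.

Grow the machine one transition at a time. Run the examples from 0; the earliest place one falls off (shortest prefix, ties alphabetical) gets sent to the lowest-numbered state that keeps every Accept/Reject pair distinguishable — a pair clashes when both reach the same state with identical unread suffix — and to a fresh state only if none does.
a: 0a undefined. 0a->0: ok.
b: 0b undefined. 0b->0: no, bbabbb/aa meet in 0. Open state 1: 0b->1.
ba: 1a undefined. 1a->0: ok.
bb: 1b undefined. 1b->0: no, abbabb/aa meet in 0. 1b->1: ok.
All examples now run through 2 states with every (state, symbol) defined. Accept strings end in {1}, Reject strings end in {0}; accept={1}.

states=2 start=0 accept={1} delta: 0a->0 0b->1 1a->0 1b->1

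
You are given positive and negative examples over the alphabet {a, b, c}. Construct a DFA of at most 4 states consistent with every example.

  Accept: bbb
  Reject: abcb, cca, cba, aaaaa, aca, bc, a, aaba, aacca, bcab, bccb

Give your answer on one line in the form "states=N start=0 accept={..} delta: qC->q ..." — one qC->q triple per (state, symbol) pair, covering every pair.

states=3 start=0 accept={1} delta: 0a->0 0b->1 0c->0 1a->0 1b->0 1c->2 2a->1 2b->0 2c->1

Fold the examples into a partial DFA from state 0: repeatedly fix the first undefined (state, symbol) met by the shortest-then-alphabetical prefix, trying targets in increasing order and rejecting any under which an Accept and a Reject string meet in one state with the same remainder; add a state when all current targets are rejected. Accepting states are where Accept strings end.
a: 0a undefined. 0a->0: ok.
b: 0b undefined. 0b->0: no, bbb/aaaaa meet in 0. Open state 1: 0b->1.
c: 0c undefined. 0c->0: ok.
bb: 1b undefined. 1b->0: ok.
bc: 1c undefined. 1c->0: no, bbb/abcb meet in 1. 1c->1: no, bbb/bc meet in 1. Open state 2: 1c->2.
bca: 2a undefined. 2a->0: no, bbb/bcab meet in 1. 2a->1: ok.
bcc: 2c undefined. 2c->0: no, bbb/bccb meet in 1. 2c->1: ok.
cba: 1a undefined. 1a->0: ok.
abcb: 2b undefined. 2b->0: ok.
All examples now run through 3 states with every (state, symbol) defined. Accept strings end in {1}, Reject strings end in {0,2}; accept={1}.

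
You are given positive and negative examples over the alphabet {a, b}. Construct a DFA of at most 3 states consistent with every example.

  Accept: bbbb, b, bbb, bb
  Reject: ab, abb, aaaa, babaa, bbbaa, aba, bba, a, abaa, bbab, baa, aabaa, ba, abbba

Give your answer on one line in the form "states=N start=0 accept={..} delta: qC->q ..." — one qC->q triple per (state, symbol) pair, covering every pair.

State merging on the prefix tree: take the shortest (then alphabetical) example prefix whose next move is undefined and point that move at state 0, else 1, else 2, ...; a target is out if some Accept/Reject pair would then sit in one state with the same input left (inseparable). If every existing state is out, open a new one.
a: 0a undefined. 0a->0: no, b/ab meet in 0 with "b" left. Open state 1: 0a->1.
b: 0b undefined. 0b->0: ok.
aa: 1a undefined. 1a->0: no, bbbb/aaaa meet in 0. 1a->1: ok.
ab: 1b undefined. 1b->0: no, bbbb/ab meet in 0. 1b->1: ok.
All examples now run through 2 states with every (state, symbol) defined. Accept strings end in {0}, Reject strings end in {1}; accept={0}.

states=2 start=0 accept={0} delta: 0a->1 0b->0 1a->1 1b->1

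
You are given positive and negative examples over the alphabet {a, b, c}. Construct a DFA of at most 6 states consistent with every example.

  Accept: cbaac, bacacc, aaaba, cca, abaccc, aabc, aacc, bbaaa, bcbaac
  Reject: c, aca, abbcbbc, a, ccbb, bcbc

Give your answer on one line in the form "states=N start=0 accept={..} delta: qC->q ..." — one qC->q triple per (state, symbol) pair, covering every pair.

State merging on the prefix tree: take the shortest (then alphabetical) example prefix whose next move is undefined and point that move at state 0, else 1, else 2, ...; a target is out if some Accept/Reject pair would then sit in one state with the same input left (inseparable). If every existing state is out, open a new one.
a: 0a undefined. 0a->0: ok.
b: 0b undefined. 0b->0: no, aaaba/a meet in 0. Open state 1: 0b->1.
c: 0c undefined. 0c->0: no, cca/c meet in 0. 0c->1: no, aaaba/aca meet in 1 with "a" left. Open state 2: 0c->2.
ba: 1a undefined. 1a->0: no, aaaba/a meet in 0. 1a->1: ok.
bb: 1b undefined. 1b->0: no, bbaaa/a meet in 0. 1b->1: ok.
bc: 1c undefined. 1c->0: no, aabc/abbcbbc meet in 0. 1c->1: no, bacacc/abbcbbc meet in 1. 1c->2: no, aabc/c meet in 2. Open state 3: 1c->3.
cb: 2b undefined. 2b->0: no, cbaac/c meet in 2. 2b->1: ok.
cc: 2c undefined. 2c->0: no, aaaba/ccbb meet in 1. 2c->1: no, aaaba/ccbb meet in 1. 2c->2: no, aaaba/ccbb meet in 1. 2c->3: ok.
aca: 2a undefined. 2a->0: ok.
bcb: 3b undefined. 3b->0: no, cbaac/abbcbbc meet in 3. 3b->1: no, cbaac/abbcbbc meet in 3. 3b->2: no, cbaac/abbcbbc meet in 3. 3b->3: no, cbaac/ccbb meet in 3. Open state 4: 3b->4.
cca: 3a undefined. 3a->0: no, cca/aca meet in 0. 3a->1: ok.
bcba: 4a undefined. 4a->0: no, bcbaac/c meet in 2. 4a->1: ok.
bcbc: 4c undefined. 4c->0: ok.
ccbb: 4b undefined. 4b->0: ok.
abacc: 3c undefined. 3c->0: no, bacacc/aca meet in 0. 3c->1: ok.
All examples now run through 5 states with every (state, symbol) defined. Accept strings end in {1,3}, Reject strings end in {0,2}; accept={1,3}.

states=5 start=0 accept={1,3} delta: 0a->0 0b->1 0c->2 1a->1 1b->1 1c->3 2a->0 2b->1 2c->3 3a->1 3b->4 3c->1 4a->1 4b->0 4c->0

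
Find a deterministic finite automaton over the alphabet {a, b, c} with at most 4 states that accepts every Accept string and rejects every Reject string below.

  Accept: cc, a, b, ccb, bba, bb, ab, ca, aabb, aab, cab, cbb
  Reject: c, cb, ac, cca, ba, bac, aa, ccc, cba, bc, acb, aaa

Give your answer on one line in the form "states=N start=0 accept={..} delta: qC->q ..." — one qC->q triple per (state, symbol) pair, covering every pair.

Grow the machine one transition at a time. Run the examples from 0; the earliest place one falls off (shortest prefix, ties alphabetical) gets sent to the lowest-numbered state that keeps every Accept/Reject pair distinguishable — a pair clashes when both reach the same state with identical unread suffix — and to a fresh state only if none does.
a: 0a undefined. 0a->0: no, a/aa meet in 0. Open state 1: 0a->1.
b: 0b undefined. 0b->0: no, a/ba meet in 1. 0b->1: ok.
c: 0c undefined. 0c->0: no, cc/c meet in 0. 0c->1: no, cc/ac meet in 1 with "c" left. Open state 2: 0c->2.
aa: 1a undefined. 1a->0: no, a/aaa meet in 1. 1a->1: no, a/ba meet in 1. 1a->2: no, cc/bac meet in 2 with "c" left. Open state 3: 1a->3.
ab: 1b undefined. 1b->0: ok.
ac: 1c undefined. 1c->0: no, a/acb meet in 1. 1c->1: no, a/ac meet in 1. 1c->2: ok.
ca: 2a undefined. 2a->0: ok.
cb: 2b undefined. 2b->0: no, a/cba meet in 1. 2b->1: no, a/cb meet in 1. 2b->2: no, bb/cba meet in 0. 2b->3: ok.
cc: 2c undefined. 2c->0: no, a/cca meet in 1. 2c->1: ok.
aaa: 3a undefined. 3a->0: no, ccb/cba meet in 0. 3a->1: no, cc/cba meet in 1. 3a->2: ok.
aab: 3b undefined. 3b->0: ok.
bac: 3c undefined. 3c->0: no, ccb/bac meet in 0. 3c->1: no, cc/bac meet in 1. 3c->2: ok.
All examples now run through 4 states with every (state, symbol) defined. Accept strings end in {0,1}, Reject strings end in {2,3}; accept={0,1}.

states=4 start=0 accept={0,1} delta: 0a->1 0b->1 0c->2 1a->3 1b->0 1c->2 2a->0 2b->3 2c->1 3a->2 3b->0 3c->2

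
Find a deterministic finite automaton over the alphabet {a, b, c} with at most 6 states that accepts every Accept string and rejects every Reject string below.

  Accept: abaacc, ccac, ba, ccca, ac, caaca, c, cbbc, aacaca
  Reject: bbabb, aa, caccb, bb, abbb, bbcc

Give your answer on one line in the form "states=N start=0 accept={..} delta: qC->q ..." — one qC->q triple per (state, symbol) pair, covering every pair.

states=3 start=0 accept={1} delta: 0a->0 0b->1 0c->1 1a->1 1b->2 1c->1 2a->0 2b->0 2c->2

State merging on the prefix tree: take the shortest (then alphabetical) example prefix whose next move is undefined and point that move at state 0, else 1, else 2, ...; a target is out if some Accept/Reject pair would then sit in one state with the same input left (inseparable). If every existing state is out, open a new one.
a: 0a undefined. 0a->0: ok.
b: 0b undefined. 0b->0: no, abaacc/bbcc meet in 0 with "cc" left. Open state 1: 0b->1.
c: 0c undefined. 0c->0: no, ccac/aa meet in 0. 0c->1: ok.
ba: 1a undefined. 1a->0: no, ba/aa meet in 0. 1a->1: ok.
bb: 1b undefined. 1b->0: no, ba/abbb meet in 1. 1b->1: no, abaacc/bbcc meet in 1 with "cc" left. Open state 2: 1b->2.
cc: 1c undefined. 1c->0: no, caaca/aa meet in 0. 1c->1: ok.
bba: 2a undefined. 2a->0: ok.
bbc: 2c undefined. 2c->0: no, abaacc/bbcc meet in 1. 2c->1: no, abaacc/bbcc meet in 1. 2c->2: ok.
cbb: 2b undefined. 2b->0: ok.
All examples now run through 3 states with every (state, symbol) defined. Accept strings end in {1}, Reject strings end in {0,2}; accept={1}.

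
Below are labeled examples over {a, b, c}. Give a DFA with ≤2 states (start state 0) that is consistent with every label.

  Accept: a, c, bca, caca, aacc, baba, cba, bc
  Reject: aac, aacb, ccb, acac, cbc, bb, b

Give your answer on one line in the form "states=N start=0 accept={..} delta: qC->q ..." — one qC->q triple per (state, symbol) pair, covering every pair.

states=2 start=0 accept={1} delta: 0a->1 0b->0 0c->1 1a->1 1b->1 1c->0

Fold the examples into a partial DFA from state 0: repeatedly fix the first undefined (state, symbol) met by the shortest-then-alphabetical prefix, trying targets in increasing order and rejecting any under which an Accept and a Reject string meet in one state with the same remainder; add a state when all current targets are rejected. Accepting states are where Accept strings end.
a: 0a undefined. 0a->0: no, c/aac meet in 0 with "c" left. Open state 1: 0a->1.
b: 0b undefined. 0b->0: ok.
c: 0c undefined. 0c->0: no, c/ccb meet in 0. 0c->1: ok.
aa: 1a undefined. 1a->0: no, a/aac meet in 1. 1a->1: ok.
ac: 1c undefined. 1c->0: ok.
cb: 1b undefined. 1b->0: no, a/cbc meet in 1. 1b->1: ok.
All examples now run through 2 states with every (state, symbol) defined. Accept strings end in {1}, Reject strings end in {0}; accept={1}.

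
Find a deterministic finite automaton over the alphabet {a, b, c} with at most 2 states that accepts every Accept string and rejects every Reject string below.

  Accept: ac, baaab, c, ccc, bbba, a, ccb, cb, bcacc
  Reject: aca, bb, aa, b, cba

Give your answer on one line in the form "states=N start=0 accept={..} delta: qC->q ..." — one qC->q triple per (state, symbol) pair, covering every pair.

Fold the examples into a partial DFA from state 0: repeatedly fix the first undefined (state, symbol) met by the shortest-then-alphabetical prefix, trying targets in increasing order and rejecting any under which an Accept and a Reject string meet in one state with the same remainder; add a state when all current targets are rejected. Accepting states are where Accept strings end.
a: 0a undefined. 0a->0: no, a/aa meet in 0. Open state 1: 0a->1.
b: 0b undefined. 0b->0: ok.
c: 0c undefined. 0c->0: no, c/bb meet in 0. 0c->1: ok.
aa: 1a undefined. 1a->0: ok.
ac: 1c undefined. 1c->0: no, ac/bb meet in 0. 1c->1: ok.
cb: 1b undefined. 1b->0: no, ac/cba meet in 1. 1b->1: ok.
All examples now run through 2 states with every (state, symbol) defined. Accept strings end in {1}, Reject strings end in {0}; accept={1}.

states=2 start=0 accept={1} delta: 0a->1 0b->0 0c->1 1a->0 1b->1 1c->1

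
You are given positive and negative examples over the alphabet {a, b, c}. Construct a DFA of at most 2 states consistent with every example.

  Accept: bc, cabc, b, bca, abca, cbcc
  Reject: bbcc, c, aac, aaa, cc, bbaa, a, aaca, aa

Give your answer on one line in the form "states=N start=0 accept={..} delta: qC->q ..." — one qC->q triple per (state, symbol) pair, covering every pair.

states=2 start=0 accept={1} delta: 0a->0 0b->1 0c->0 1a->1 1b->0 1c->1

Grow the machine one transition at a time. Run the examples from 0; the earliest place one falls off (shortest prefix, ties alphabetical) gets sent to the lowest-numbered state that keeps every Accept/Reject pair distinguishable — a pair clashes when both reach the same state with identical unread suffix — and to a fresh state only if none does.
a: 0a undefined. 0a->0: ok.
b: 0b undefined. 0b->0: no, bc/c meet in 0 with "c" left. Open state 1: 0b->1.
c: 0c undefined. 0c->0: ok.
bb: 1b undefined. 1b->0: ok.
bc: 1c undefined. 1c->0: no, bc/bbcc meet in 0. 1c->1: ok.
bca: 1a undefined. 1a->0: no, bca/bbcc meet in 0. 1a->1: ok.
All examples now run through 2 states with every (state, symbol) defined. Accept strings end in {1}, Reject strings end in {0}; accept={1}.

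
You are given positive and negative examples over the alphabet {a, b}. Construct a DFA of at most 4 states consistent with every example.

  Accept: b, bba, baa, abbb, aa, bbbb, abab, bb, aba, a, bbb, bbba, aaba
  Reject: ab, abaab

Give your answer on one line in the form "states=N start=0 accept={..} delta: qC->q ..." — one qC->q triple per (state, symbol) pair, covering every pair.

Fold the examples into a partial DFA from state 0: repeatedly fix the first undefined (state, symbol) met by the shortest-then-alphabetical prefix, trying targets in increasing order and rejecting any under which an Accept and a Reject string meet in one state with the same remainder; add a state when all current targets are rejected. Accepting states are where Accept strings end.
a: 0a undefined. 0a->0: no, b/ab meet in 0 with "b" left. Open state 1: 0a->1.
b: 0b undefined. 0b->0: ok.
aa: 1a undefined. 1a->0: ok.
ab: 1b undefined. 1b->0: no, b/ab meet in 0. 1b->1: no, bba/ab meet in 1. Open state 2: 1b->2.
aba: 2a undefined. 2a->0: ok.
abb: 2b undefined. 2b->0: ok.
All examples now run through 3 states with every (state, symbol) defined. Accept strings end in {0,1}, Reject strings end in {2}; accept={0,1}.

states=3 start=0 accept={0,1} delta: 0a->1 0b->0 1a->0 1b->2 2a->0 2b->0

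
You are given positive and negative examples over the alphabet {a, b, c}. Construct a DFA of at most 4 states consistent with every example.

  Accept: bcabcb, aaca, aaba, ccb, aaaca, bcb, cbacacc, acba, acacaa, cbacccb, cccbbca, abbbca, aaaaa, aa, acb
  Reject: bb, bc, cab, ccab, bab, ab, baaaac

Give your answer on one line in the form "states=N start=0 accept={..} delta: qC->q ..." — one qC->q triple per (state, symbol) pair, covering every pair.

State merging on the prefix tree: take the shortest (then alphabetical) example prefix whose next move is undefined and point that move at state 0, else 1, else 2, ...; a target is out if some Accept/Reject pair would then sit in one state with the same input left (inseparable). If every existing state is out, open a new one.
a: 0a undefined. 0a->0: ok.
b: 0b undefined. 0b->0: no, aaba/bb meet in 0. Open state 1: 0b->1.
c: 0c undefined. 0c->0: no, ccb/cab meet in 1. 0c->1: no, acb/bb meet in 1 with "b" left. Open state 2: 0c->2.
ba: 1a undefined. 1a->0: ok.
bb: 1b undefined. 1b->0: no, aaba/bb meet in 0. 1b->1: ok.
bc: 1c undefined. 1c->0: no, bcabcb/bb meet in 1. 1c->1: no, bcabcb/bb meet in 1. 1c->2: ok.
ca: 2a undefined. 2a->0: ok.
cb: 2b undefined. 2b->0: ok.
cc: 2c undefined. 2c->0: no, ccb/bb meet in 1. 2c->1: no, ccb/bb meet in 1. 2c->2: no, cbacacc/bc meet in 2. Open state 3: 2c->3.
cca: 3a undefined. 3a->0: ok.
ccb: 3b undefined. 3b->0: ok.
ccc: 3c undefined. 3c->0: no, cbacccb/bb meet in 1. 3c->1: no, cbacccb/bb meet in 1. 3c->2: ok.
All examples now run through 4 states with every (state, symbol) defined. Accept strings end in {0,3}, Reject strings end in {1,2}; accept={0,3}.

states=4 start=0 accept={0,3} delta: 0a->0 0b->1 0c->2 1a->0 1b->1 1c->2 2a->0 2b->0 2c->3 3a->0 3b->0 3c->2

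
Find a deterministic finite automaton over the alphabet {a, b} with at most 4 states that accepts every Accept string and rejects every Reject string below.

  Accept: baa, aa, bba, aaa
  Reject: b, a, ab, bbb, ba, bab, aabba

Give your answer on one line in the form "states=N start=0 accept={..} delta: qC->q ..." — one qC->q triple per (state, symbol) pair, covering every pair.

Fold the examples into a partial DFA from state 0: repeatedly fix the first undefined (state, symbol) met by the shortest-then-alphabetical prefix, trying targets in increasing order and rejecting any under which an Accept and a Reject string meet in one state with the same remainder; add a state when all current targets are rejected. Accepting states are where Accept strings end.
a: 0a undefined. 0a->0: no, aa/a meet in 0. Open state 1: 0a->1.
b: 0b undefined. 0b->0: no, bba/a meet in 1. 0b->1: no, aa/ba meet in 1 with "a" left. Open state 2: 0b->2.
aa: 1a undefined. 1a->0: no, bba/aabba meet in 2 with "ba" left. 1a->1: no, aa/a meet in 1. 1a->2: no, aa/b meet in 2. Open state 3: 1a->3.
ab: 1b undefined. 1b->0: ok.
ba: 2a undefined. 2a->0: no, baa/a meet in 1. 2a->1: ok.
bb: 2b undefined. 2b->0: no, bba/a meet in 1. 2b->1: ok.
aaa: 3a undefined. 3a->0: no, aaa/ab meet in 0. 3a->1: no, aaa/a meet in 1. 3a->2: no, aaa/b meet in 2. 3a->3: ok.
aab: 3b undefined. 3b->0: ok.
All examples now run through 4 states with every (state, symbol) defined. Accept strings end in {3}, Reject strings end in {0,1,2}; accept={3}.

states=4 start=0 accept={3} delta: 0a->1 0b->2 1a->3 1b->0 2a->1 2b->1 3a->3 3b->0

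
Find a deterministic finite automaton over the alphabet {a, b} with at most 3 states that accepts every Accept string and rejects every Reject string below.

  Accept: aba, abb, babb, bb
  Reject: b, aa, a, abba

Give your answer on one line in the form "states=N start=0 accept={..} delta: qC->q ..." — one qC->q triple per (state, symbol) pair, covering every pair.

states=3 start=0 accept={2} delta: 0a->0 0b->1 1a->2 1b->2 2a->0 2b->1

Grow the machine one transition at a time. Run the examples from 0; the earliest place one falls off (shortest prefix, ties alphabetical) gets sent to the lowest-numbered state that keeps every Accept/Reject pair distinguishable — a pair clashes when both reach the same state with identical unread suffix — and to a fresh state only if none does.
a: 0a undefined. 0a->0: ok.
b: 0b undefined. 0b->0: no, aba/b meet in 0. Open state 1: 0b->1.
ba: 1a undefined. 1a->0: no, aba/aa meet in 0. 1a->1: no, aba/b meet in 1. Open state 2: 1a->2.
bb: 1b undefined. 1b->0: no, abb/aa meet in 0. 1b->1: no, aba/abba meet in 2. 1b->2: ok.
bab: 2b undefined. 2b->0: no, babb/b meet in 1. 2b->1: ok.
abba: 2a undefined. 2a->0: ok.
All examples now run through 3 states with every (state, symbol) defined. Accept strings end in {2}, Reject strings end in {0,1}; accept={2}.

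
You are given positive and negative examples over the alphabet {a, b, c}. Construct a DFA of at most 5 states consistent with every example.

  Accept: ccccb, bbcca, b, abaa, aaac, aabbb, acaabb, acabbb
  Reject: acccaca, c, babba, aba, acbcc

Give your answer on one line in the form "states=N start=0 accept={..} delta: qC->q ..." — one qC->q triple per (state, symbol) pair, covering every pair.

states=4 start=0 accept={0,2} delta: 0a->1 0b->0 0c->1 1a->0 1b->0 1c->2 2a->0 2b->1 2c->3 3a->3 3b->0 3c->3

Fold the examples into a partial DFA from state 0: repeatedly fix the first undefined (state, symbol) met by the shortest-then-alphabetical prefix, trying targets in increasing order and rejecting any under which an Accept and a Reject string meet in one state with the same remainder; add a state when all current targets are rejected. Accepting states are where Accept strings end.
a: 0a undefined. 0a->0: no, aaac/c meet in 0 with "c" left. Open state 1: 0a->1.
b: 0b undefined. 0b->0: ok.
c: 0c undefined. 0c->0: no, ccccb/c meet in 0. 0c->1: ok.
aa: 1a undefined. 1a->0: ok.
ab: 1b undefined. 1b->0: ok.
ac: 1c undefined. 1c->0: no, ccccb/acbcc meet in 0. 1c->1: no, ccccb/acccaca meet in 0. Open state 2: 1c->2.
aca: 2a undefined. 2a->0: ok.
acb: 2b undefined. 2b->0: no, aaac/acbcc meet in 2. 2b->1: ok.
acc: 2c undefined. 2c->0: no, ccccb/acccaca meet in 0. 2c->1: no, ccccb/c meet in 1. 2c->2: no, ccccb/c meet in 1. Open state 3: 2c->3.
accc: 3c undefined. 3c->0: no, ccccb/acccaca meet in 0. 3c->1: no, ccccb/acccaca meet in 0. 3c->2: no, ccccb/c meet in 1. 3c->3: ok.
accca: 3a undefined. 3a->0: no, bbcca/acccaca meet in 0. 3a->1: no, bbcca/acccaca meet in 0. 3a->2: no, aaac/acccaca meet in 2. 3a->3: ok.
ccccb: 3b undefined. 3b->0: ok.
All examples now run through 4 states with every (state, symbol) defined. Accept strings end in {0,2}, Reject strings end in {1,3}; accept={0,2}.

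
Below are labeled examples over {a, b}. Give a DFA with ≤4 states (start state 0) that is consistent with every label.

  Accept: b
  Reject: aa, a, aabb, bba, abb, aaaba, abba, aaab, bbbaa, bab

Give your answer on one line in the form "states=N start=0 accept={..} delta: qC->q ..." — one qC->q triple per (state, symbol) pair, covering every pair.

Grow the machine one transition at a time. Run the examples from 0; the earliest place one falls off (shortest prefix, ties alphabetical) gets sent to the lowest-numbered state that keeps every Accept/Reject pair distinguishable — a pair clashes when both reach the same state with identical unread suffix — and to a fresh state only if none does.
a: 0a undefined. 0a->0: no, b/aaab meet in 0 with "b" left. Open state 1: 0a->1.
b: 0b undefined. 0b->0: ok.
aa: 1a undefined. 1a->0: no, b/aa meet in 0. 1a->1: ok.
ab: 1b undefined. 1b->0: no, b/aabb meet in 0. 1b->1: ok.
All examples now run through 2 states with every (state, symbol) defined. Accept strings end in {0}, Reject strings end in {1}; accept={0}.

states=2 start=0 accept={0} delta: 0a->1 0b->0 1a->1 1b->1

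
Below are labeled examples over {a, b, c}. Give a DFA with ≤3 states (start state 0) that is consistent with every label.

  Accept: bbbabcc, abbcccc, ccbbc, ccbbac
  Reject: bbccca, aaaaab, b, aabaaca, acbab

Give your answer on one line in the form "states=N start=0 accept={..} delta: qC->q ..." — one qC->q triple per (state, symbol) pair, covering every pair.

states=2 start=0 accept={1} delta: 0a->0 0b->0 0c->1 1a->0 1b->0 1c->1

Grow the machine one transition at a time. Run the examples from 0; the earliest place one falls off (shortest prefix, ties alphabetical) gets sent to the lowest-numbered state that keeps every Accept/Reject pair distinguishable — a pair clashes when both reach the same state with identical unread suffix — and to a fresh state only if none does.
a: 0a undefined. 0a->0: ok.
b: 0b undefined. 0b->0: ok.
c: 0c undefined. 0c->0: no, bbbabcc/bbccca meet in 0. Open state 1: 0c->1.
cc: 1c undefined. 1c->0: no, bbbabcc/aaaaab meet in 0. 1c->1: ok.
acb: 1b undefined. 1b->0: ok.
bbccca: 1a undefined. 1a->0: ok.
All examples now run through 2 states with every (state, symbol) defined. Accept strings end in {1}, Reject strings end in {0}; accept={1}.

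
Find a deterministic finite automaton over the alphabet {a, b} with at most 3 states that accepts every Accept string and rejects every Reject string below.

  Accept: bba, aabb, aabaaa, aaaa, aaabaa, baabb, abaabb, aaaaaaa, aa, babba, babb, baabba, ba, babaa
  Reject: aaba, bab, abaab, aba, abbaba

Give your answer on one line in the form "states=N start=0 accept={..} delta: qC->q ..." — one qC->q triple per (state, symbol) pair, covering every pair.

states=3 start=0 accept={1} delta: 0a->1 0b->0 1a->1 1b->2 2a->0 2b->1

Grow the machine one transition at a time. Run the examples from 0; the earliest place one falls off (shortest prefix, ties alphabetical) gets sent to the lowest-numbered state that keeps every Accept/Reject pair distinguishable — a pair clashes when both reach the same state with identical unread suffix — and to a fresh state only if none does.
a: 0a undefined. 0a->0: no, ba/aaba meet in 0 with "ba" left. Open state 1: 0a->1.
b: 0b undefined. 0b->0: ok.
aa: 1a undefined. 1a->0: no, bba/aaba meet in 1. 1a->1: ok.
ab: 1b undefined. 1b->0: no, bba/aaba meet in 1. 1b->1: no, bba/aaba meet in 1. Open state 2: 1b->2.
aba: 2a undefined. 2a->0: ok.
abb: 2b undefined. 2b->0: no, aabb/aaba meet in 0. 2b->1: ok.
All examples now run through 3 states with every (state, symbol) defined. Accept strings end in {1}, Reject strings end in {0,2}; accept={1}.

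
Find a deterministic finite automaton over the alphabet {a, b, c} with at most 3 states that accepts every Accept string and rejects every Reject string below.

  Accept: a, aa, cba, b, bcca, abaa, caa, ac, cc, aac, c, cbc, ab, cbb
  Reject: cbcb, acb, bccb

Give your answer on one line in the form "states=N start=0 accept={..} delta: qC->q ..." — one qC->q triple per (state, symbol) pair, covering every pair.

states=3 start=0 accept={0,1} delta: 0a->0 0b->0 0c->1 1a->0 1b->2 1c->1 2a->0 2b->0 2c->1

Fold the examples into a partial DFA from state 0: repeatedly fix the first undefined (state, symbol) met by the shortest-then-alphabetical prefix, trying targets in increasing order and rejecting any under which an Accept and a Reject string meet in one state with the same remainder; add a state when all current targets are rejected. Accepting states are where Accept strings end.
a: 0a undefined. 0a->0: ok.
b: 0b undefined. 0b->0: ok.
c: 0c undefined. 0c->0: no, a/cbcb meet in 0. Open state 1: 0c->1.
ca: 1a undefined. 1a->0: ok.
cb: 1b undefined. 1b->0: no, a/cbcb meet in 0. 1b->1: no, ac/acb meet in 1. Open state 2: 1b->2.
cc: 1c undefined. 1c->0: no, a/bccb meet in 0. 1c->1: ok.
cba: 2a undefined. 2a->0: ok.
cbb: 2b undefined. 2b->0: ok.
cbc: 2c undefined. 2c->0: no, a/cbcb meet in 0. 2c->1: ok.
All examples now run through 3 states with every (state, symbol) defined. Accept strings end in {0,1}, Reject strings end in {2}; accept={0,1}.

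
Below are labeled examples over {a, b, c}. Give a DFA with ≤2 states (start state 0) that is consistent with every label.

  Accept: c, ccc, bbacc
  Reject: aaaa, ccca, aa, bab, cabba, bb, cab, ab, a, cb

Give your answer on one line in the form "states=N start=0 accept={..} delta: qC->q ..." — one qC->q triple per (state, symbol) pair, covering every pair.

states=2 start=0 accept={1} delta: 0a->0 0b->0 0c->1 1a->0 1b->0 1c->1

State merging on the prefix tree: take the shortest (then alphabetical) example prefix whose next move is undefined and point that move at state 0, else 1, else 2, ...; a target is out if some Accept/Reject pair would then sit in one state with the same input left (inseparable). If every existing state is out, open a new one.
a: 0a undefined. 0a->0: ok.
b: 0b undefined. 0b->0: ok.
c: 0c undefined. 0c->0: no, c/aaaa meet in 0. Open state 1: 0c->1.
ca: 1a undefined. 1a->0: ok.
cb: 1b undefined. 1b->0: ok.
cc: 1c undefined. 1c->0: no, bbacc/aaaa meet in 0. 1c->1: ok.
All examples now run through 2 states with every (state, symbol) defined. Accept strings end in {1}, Reject strings end in {0}; accept={1}.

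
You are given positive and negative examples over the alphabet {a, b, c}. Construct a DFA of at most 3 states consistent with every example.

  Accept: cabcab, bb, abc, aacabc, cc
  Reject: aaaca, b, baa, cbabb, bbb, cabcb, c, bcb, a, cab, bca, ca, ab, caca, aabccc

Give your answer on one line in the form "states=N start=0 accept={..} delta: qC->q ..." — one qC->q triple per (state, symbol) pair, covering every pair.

Grow the machine one transition at a time. Run the examples from 0; the earliest place one falls off (shortest prefix, ties alphabetical) gets sent to the lowest-numbered state that keeps every Accept/Reject pair distinguishable — a pair clashes when both reach the same state with identical unread suffix — and to a fresh state only if none does.
a: 0a undefined. 0a->0: ok.
b: 0b undefined. 0b->0: no, bb/b meet in 0. Open state 1: 0b->1.
c: 0c undefined. 0c->0: no, cc/aaaca meet in 0. 0c->1: ok.
ba: 1a undefined. 1a->0: ok.
bb: 1b undefined. 1b->0: no, bb/aaaca meet in 0. 1b->1: no, bb/b meet in 1. Open state 2: 1b->2.
bc: 1c undefined. 1c->0: no, cabcab/b meet in 1. 1c->1: no, cabcab/b meet in 1. 1c->2: ok.
bbb: 2b undefined. 2b->0: ok.
bca: 2a undefined. 2a->0: no, cabcab/b meet in 1. 2a->1: ok.
aabcc: 2c undefined. 2c->0: ok.
All examples now run through 3 states with every (state, symbol) defined. Accept strings end in {2}, Reject strings end in {0,1}; accept={2}.

states=3 start=0 accept={2} delta: 0a->0 0b->1 0c->1 1a->0 1b->2 1c->2 2a->1 2b->0 2c->0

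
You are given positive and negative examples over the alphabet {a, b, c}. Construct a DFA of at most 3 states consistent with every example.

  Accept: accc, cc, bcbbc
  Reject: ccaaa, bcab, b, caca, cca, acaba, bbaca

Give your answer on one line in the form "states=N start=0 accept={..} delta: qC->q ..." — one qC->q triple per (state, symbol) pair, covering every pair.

Grow the machine one transition at a time. Run the examples from 0; the earliest place one falls off (shortest prefix, ties alphabetical) gets sent to the lowest-numbered state that keeps every Accept/Reject pair distinguishable — a pair clashes when both reach the same state with identical unread suffix — and to a fresh state only if none does.
a: 0a undefined. 0a->0: ok.
b: 0b undefined. 0b->0: ok.
c: 0c undefined. 0c->0: no, accc/ccaaa meet in 0. Open state 1: 0c->1.
ca: 1a undefined. 1a->0: ok.
cc: 1c undefined. 1c->0: no, cc/ccaaa meet in 0. 1c->1: ok.
bcb: 1b undefined. 1b->0: ok.
All examples now run through 2 states with every (state, symbol) defined. Accept strings end in {1}, Reject strings end in {0}; accept={1}.

states=2 start=0 accept={1} delta: 0a->0 0b->0 0c->1 1a->0 1b->0 1c->1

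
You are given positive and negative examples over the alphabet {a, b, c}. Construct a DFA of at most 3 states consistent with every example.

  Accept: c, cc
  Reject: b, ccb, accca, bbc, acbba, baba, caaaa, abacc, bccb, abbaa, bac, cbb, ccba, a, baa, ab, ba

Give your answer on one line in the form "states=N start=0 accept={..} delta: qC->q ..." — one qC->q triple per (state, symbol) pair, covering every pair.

states=3 start=0 accept={2} delta: 0a->0 0b->1 0c->2 1a->1 1b->1 1c->1 2a->0 2b->0 2c->2

State merging on the prefix tree: take the shortest (then alphabetical) example prefix whose next move is undefined and point that move at state 0, else 1, else 2, ...; a target is out if some Accept/Reject pair would then sit in one state with the same input left (inseparable). If every existing state is out, open a new one.
a: 0a undefined. 0a->0: ok.
b: 0b undefined. 0b->0: no, c/bbc meet in 0 with "c" left. Open state 1: 0b->1.
c: 0c undefined. 0c->0: no, c/accca meet in 0. 0c->1: no, c/b meet in 1. Open state 2: 0c->2.
ba: 1a undefined. 1a->0: no, c/bac meet in 2. 1a->1: ok.
bb: 1b undefined. 1b->0: no, c/bbc meet in 2. 1b->1: ok.
bc: 1c undefined. 1c->0: no, c/abacc meet in 2. 1c->1: ok.
ca: 2a undefined. 2a->0: ok.
cb: 2b undefined. 2b->0: ok.
cc: 2c undefined. 2c->0: no, cc/accca meet in 0. 2c->1: no, cc/b meet in 1. 2c->2: ok.
All examples now run through 3 states with every (state, symbol) defined. Accept strings end in {2}, Reject strings end in {0,1}; accept={2}.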